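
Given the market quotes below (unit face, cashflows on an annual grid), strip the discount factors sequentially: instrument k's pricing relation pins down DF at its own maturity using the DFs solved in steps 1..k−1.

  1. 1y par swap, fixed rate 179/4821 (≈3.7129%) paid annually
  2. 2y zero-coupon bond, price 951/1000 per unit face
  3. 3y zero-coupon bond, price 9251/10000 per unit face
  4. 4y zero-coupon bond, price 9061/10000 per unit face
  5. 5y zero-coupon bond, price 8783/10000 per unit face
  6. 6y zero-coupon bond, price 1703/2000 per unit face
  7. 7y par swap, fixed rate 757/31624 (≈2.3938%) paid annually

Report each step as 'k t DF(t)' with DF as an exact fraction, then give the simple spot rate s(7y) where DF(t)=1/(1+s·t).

1 1 4821/5000
2 2 951/1000
3 3 9251/10000
4 4 9061/10000
5 5 8783/10000
6 6 1703/2000
7 7 4243/5000
s(7y) = (1/(4243/5000) − 1)/(7) = 757/29701 ≈ 2.5487%

step 1 [1y] swap r/1=179/4821: DF=(1 − 179/4821·(0))/(1+179/4821) = 4821/5000 ≈ 0.964200
step 2 [2y] zero: DF = P = 951/1000 ≈ 0.951000
step 3 [3y] zero: DF = P = 9251/10000 ≈ 0.925100
step 4 [4y] zero: DF = P = 9061/10000 ≈ 0.906100
step 5 [5y] zero: DF = P = 8783/10000 ≈ 0.878300
step 6 [6y] zero: DF = P = 1703/2000 ≈ 0.851500
step 7 [7y] swap r/1=757/31624: DF=(1 − 757/31624·(0.964200+0.951000+0.925100+0.906100+0.878300+0.851500))/(1+757/31624) = 4243/5000 ≈ 0.848600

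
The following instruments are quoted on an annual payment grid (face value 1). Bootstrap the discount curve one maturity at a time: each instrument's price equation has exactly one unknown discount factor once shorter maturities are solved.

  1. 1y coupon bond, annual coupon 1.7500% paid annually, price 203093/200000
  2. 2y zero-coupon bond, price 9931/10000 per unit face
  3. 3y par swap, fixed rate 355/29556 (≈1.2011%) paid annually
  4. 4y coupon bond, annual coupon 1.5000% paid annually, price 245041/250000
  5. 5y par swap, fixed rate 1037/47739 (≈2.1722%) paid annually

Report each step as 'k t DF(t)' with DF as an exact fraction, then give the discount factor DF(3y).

step 1 [1y] bond c/1=7/400: DF=(203093/200000 − 7/400·(0))/(1+7/400) = 499/500 ≈ 0.998000
step 2 [2y] zero: DF = P = 9931/10000 ≈ 0.993100
step 3 [3y] swap r/1=355/29556: DF=(1 − 355/29556·(0.998000+0.993100))/(1+355/29556) = 1929/2000 ≈ 0.964500
step 4 [4y] bond c/1=3/200: DF=(245041/250000 − 3/200·(0.998000+0.993100+0.964500))/(1+3/200) = 461/500 ≈ 0.922000
step 5 [5y] swap r/1=1037/47739: DF=(1 − 1037/47739·(0.998000+0.993100+0.964500+0.922000))/(1+1037/47739) = 8963/10000 ≈ 0.896300

1 1 499/500
2 2 9931/10000
3 3 1929/2000
4 4 461/500
5 5 8963/10000
DF(3y) = 1929/2000 ≈ 0.964500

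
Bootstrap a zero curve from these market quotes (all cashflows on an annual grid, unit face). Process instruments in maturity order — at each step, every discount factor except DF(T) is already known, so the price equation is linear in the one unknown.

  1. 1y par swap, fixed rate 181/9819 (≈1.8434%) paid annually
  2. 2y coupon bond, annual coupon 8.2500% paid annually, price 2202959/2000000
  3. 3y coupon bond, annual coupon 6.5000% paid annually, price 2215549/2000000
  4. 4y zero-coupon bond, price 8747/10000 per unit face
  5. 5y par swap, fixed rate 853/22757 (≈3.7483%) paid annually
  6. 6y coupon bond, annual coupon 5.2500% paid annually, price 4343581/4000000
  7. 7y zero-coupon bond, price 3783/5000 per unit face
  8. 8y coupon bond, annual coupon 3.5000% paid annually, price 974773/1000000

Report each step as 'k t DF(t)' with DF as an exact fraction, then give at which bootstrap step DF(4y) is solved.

step 1 [1y] swap r/1=181/9819: DF=(1 − 181/9819·(0))/(1+181/9819) = 9819/10000 ≈ 0.981900
step 2 [2y] bond c/1=33/400: DF=(2202959/2000000 − 33/400·(0.981900))/(1+33/400) = 9427/10000 ≈ 0.942700
step 3 [3y] bond c/1=13/200: DF=(2215549/2000000 − 13/200·(0.981900+0.942700))/(1+13/200) = 9227/10000 ≈ 0.922700
step 4 [4y] zero: DF = P = 8747/10000 ≈ 0.874700
step 5 [5y] swap r/1=853/22757: DF=(1 − 853/22757·(0.981900+0.942700+0.922700+0.874700))/(1+853/22757) = 4147/5000 ≈ 0.829400
step 6 [6y] bond c/1=21/400: DF=(4343581/4000000 − 21/400·(0.981900+0.942700+0.922700+0.874700+0.829400))/(1+21/400) = 8047/10000 ≈ 0.804700
step 7 [7y] zero: DF = P = 3783/5000 ≈ 0.756600
step 8 [8y] bond c/1=7/200: DF=(974773/1000000 − 7/200·(0.981900+0.942700+0.922700+0.874700+0.829400+0.804700+0.756600))/(1+7/200) = 7351/10000 ≈ 0.735100

1 1 9819/10000
2 2 9427/10000
3 3 9227/10000
4 4 8747/10000
5 5 4147/5000
6 6 8047/10000
7 7 3783/5000
8 8 7351/10000
DF(4y) is solved at step 4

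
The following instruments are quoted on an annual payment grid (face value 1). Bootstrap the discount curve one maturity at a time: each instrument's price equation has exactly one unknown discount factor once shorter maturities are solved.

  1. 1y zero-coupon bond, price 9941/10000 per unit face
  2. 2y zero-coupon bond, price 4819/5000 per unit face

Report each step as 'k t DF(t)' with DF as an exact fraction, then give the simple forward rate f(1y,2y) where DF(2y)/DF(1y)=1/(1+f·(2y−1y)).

1 1 9941/10000
2 2 4819/5000
f(1y,2y) = ((9941/10000)/(4819/5000) − 1)/(1) = 303/9638 ≈ 3.1438%

step 1 [1y] zero: DF = P = 9941/10000 ≈ 0.994100
step 2 [2y] zero: DF = P = 4819/5000 ≈ 0.963800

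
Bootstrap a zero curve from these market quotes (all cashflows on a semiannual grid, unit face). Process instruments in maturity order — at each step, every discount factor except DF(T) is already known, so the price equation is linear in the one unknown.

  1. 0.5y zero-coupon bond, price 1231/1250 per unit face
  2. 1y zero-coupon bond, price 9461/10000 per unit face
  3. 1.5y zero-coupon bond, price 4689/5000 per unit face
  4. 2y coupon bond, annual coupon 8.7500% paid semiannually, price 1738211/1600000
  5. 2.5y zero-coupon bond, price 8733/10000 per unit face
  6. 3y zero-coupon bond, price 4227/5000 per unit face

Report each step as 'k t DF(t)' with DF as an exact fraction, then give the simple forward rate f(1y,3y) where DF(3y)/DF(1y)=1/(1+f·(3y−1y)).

step 1 [0.5y] zero: DF = P = 1231/1250 ≈ 0.984800
step 2 [1y] zero: DF = P = 9461/10000 ≈ 0.946100
step 3 [1.5y] zero: DF = P = 4689/5000 ≈ 0.937800
step 4 [2y] bond c/2=7/160: DF=(1738211/1600000 − 7/160·(0.984800+0.946100+0.937800))/(1+7/160) = 4603/5000 ≈ 0.920600
step 5 [2.5y] zero: DF = P = 8733/10000 ≈ 0.873300
step 6 [3y] zero: DF = P = 4227/5000 ≈ 0.845400

1 1/2 1231/1250
2 1 9461/10000
3 3/2 4689/5000
4 2 4603/5000
5 5/2 8733/10000
6 3 4227/5000
f(1y,3y) = ((9461/10000)/(4227/5000) − 1)/(2) = 1007/16908 ≈ 5.9558%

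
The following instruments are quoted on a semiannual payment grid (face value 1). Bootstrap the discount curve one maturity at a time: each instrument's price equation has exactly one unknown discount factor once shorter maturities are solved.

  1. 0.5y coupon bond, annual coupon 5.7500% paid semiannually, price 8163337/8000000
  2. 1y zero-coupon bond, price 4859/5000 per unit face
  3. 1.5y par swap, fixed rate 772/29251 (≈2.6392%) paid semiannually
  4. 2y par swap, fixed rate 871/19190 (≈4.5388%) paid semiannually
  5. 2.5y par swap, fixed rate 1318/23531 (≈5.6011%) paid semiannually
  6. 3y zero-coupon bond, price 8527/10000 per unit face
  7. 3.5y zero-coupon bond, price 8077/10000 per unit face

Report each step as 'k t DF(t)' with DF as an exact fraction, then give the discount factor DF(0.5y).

1 1/2 9919/10000
2 1 4859/5000
3 3/2 4807/5000
4 2 9129/10000
5 5/2 4341/5000
6 3 8527/10000
7 7/2 8077/10000
DF(0.5y) = 9919/10000 ≈ 0.991900

step 1 [0.5y] bond c/2=23/800: DF=(8163337/8000000 − 23/800·(0))/(1+23/800) = 9919/10000 ≈ 0.991900
step 2 [1y] zero: DF = P = 4859/5000 ≈ 0.971800
step 3 [1.5y] swap r/2=386/29251: DF=(1 − 386/29251·(0.991900+0.971800))/(1+386/29251) = 4807/5000 ≈ 0.961400
step 4 [2y] swap r/2=871/38380: DF=(1 − 871/38380·(0.991900+0.971800+0.961400))/(1+871/38380) = 9129/10000 ≈ 0.912900
step 5 [2.5y] swap r/2=659/23531: DF=(1 − 659/23531·(0.991900+0.971800+0.961400+0.912900))/(1+659/23531) = 4341/5000 ≈ 0.868200
step 6 [3y] zero: DF = P = 8527/10000 ≈ 0.852700
step 7 [3.5y] zero: DF = P = 8077/10000 ≈ 0.807700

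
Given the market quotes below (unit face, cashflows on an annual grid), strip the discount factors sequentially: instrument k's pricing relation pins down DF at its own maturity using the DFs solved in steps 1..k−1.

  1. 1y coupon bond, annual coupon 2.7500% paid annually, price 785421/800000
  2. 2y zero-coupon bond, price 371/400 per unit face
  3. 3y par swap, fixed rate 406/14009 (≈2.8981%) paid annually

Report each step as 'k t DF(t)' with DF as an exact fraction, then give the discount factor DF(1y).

1 1 1911/2000
2 2 371/400
3 3 2297/2500
DF(1y) = 1911/2000 ≈ 0.955500

step 1 [1y] bond c/1=11/400: DF=(785421/800000 − 11/400·(0))/(1+11/400) = 1911/2000 ≈ 0.955500
step 2 [2y] zero: DF = P = 371/400 ≈ 0.927500
step 3 [3y] swap r/1=406/14009: DF=(1 − 406/14009·(0.955500+0.927500))/(1+406/14009) = 2297/2500 ≈ 0.918800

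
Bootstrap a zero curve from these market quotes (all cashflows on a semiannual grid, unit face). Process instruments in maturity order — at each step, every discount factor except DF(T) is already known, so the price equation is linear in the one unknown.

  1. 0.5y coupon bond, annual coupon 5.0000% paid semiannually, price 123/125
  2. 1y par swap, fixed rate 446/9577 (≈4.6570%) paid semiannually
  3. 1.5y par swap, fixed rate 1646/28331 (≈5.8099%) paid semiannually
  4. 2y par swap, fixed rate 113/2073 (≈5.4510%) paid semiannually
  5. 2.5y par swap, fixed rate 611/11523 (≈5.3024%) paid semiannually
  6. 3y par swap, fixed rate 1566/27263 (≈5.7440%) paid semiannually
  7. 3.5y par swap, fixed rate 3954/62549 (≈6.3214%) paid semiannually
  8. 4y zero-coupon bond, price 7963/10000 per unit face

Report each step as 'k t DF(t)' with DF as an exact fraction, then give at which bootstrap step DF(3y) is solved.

1 1/2 24/25
2 1 4777/5000
3 3/2 9177/10000
4 2 8983/10000
5 5/2 4389/5000
6 3 4217/5000
7 7/2 8023/10000
8 4 7963/10000
DF(3y) is solved at step 6

step 1 [0.5y] bond c/2=1/40: DF=(123/125 − 1/40·(0))/(1+1/40) = 24/25 ≈ 0.960000
step 2 [1y] swap r/2=223/9577: DF=(1 − 223/9577·(0.960000))/(1+223/9577) = 4777/5000 ≈ 0.955400
step 3 [1.5y] swap r/2=823/28331: DF=(1 − 823/28331·(0.960000+0.955400))/(1+823/28331) = 9177/10000 ≈ 0.917700
step 4 [2y] swap r/2=113/4146: DF=(1 − 113/4146·(0.960000+0.955400+0.917700))/(1+113/4146) = 8983/10000 ≈ 0.898300
step 5 [2.5y] swap r/2=611/23046: DF=(1 − 611/23046·(0.960000+0.955400+0.917700+0.898300))/(1+611/23046) = 4389/5000 ≈ 0.877800
step 6 [3y] swap r/2=783/27263: DF=(1 − 783/27263·(0.960000+0.955400+0.917700+0.898300+0.877800))/(1+783/27263) = 4217/5000 ≈ 0.843400
step 7 [3.5y] swap r/2=1977/62549: DF=(1 − 1977/62549·(0.960000+0.955400+0.917700+0.898300+0.877800+0.843400))/(1+1977/62549) = 8023/10000 ≈ 0.802300
step 8 [4y] zero: DF = P = 7963/10000 ≈ 0.796300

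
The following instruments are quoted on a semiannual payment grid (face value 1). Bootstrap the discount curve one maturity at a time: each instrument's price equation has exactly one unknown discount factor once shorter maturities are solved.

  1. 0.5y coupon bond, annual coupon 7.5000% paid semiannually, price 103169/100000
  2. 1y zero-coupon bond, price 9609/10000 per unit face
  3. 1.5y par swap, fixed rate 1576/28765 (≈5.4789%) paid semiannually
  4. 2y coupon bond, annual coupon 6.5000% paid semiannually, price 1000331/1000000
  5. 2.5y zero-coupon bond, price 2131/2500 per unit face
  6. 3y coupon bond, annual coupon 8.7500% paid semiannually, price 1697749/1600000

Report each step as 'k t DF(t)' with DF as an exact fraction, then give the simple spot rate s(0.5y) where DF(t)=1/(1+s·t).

step 1 [0.5y] bond c/2=3/80: DF=(103169/100000 − 3/80·(0))/(1+3/80) = 1243/1250 ≈ 0.994400
step 2 [1y] zero: DF = P = 9609/10000 ≈ 0.960900
step 3 [1.5y] swap r/2=788/28765: DF=(1 − 788/28765·(0.994400+0.960900))/(1+788/28765) = 2303/2500 ≈ 0.921200
step 4 [2y] bond c/2=13/400: DF=(1000331/1000000 − 13/400·(0.994400+0.960900+0.921200))/(1+13/400) = 8783/10000 ≈ 0.878300
step 5 [2.5y] zero: DF = P = 2131/2500 ≈ 0.852400
step 6 [3y] bond c/2=7/160: DF=(1697749/1600000 − 7/160·(0.994400+0.960900+0.921200+0.878300+0.852400))/(1+7/160) = 1647/2000 ≈ 0.823500

1 1/2 1243/1250
2 1 9609/10000
3 3/2 2303/2500
4 2 8783/10000
5 5/2 2131/2500
6 3 1647/2000
s(0.5y) = (1/(1243/1250) − 1)/(1/2) = 14/1243 ≈ 1.1263%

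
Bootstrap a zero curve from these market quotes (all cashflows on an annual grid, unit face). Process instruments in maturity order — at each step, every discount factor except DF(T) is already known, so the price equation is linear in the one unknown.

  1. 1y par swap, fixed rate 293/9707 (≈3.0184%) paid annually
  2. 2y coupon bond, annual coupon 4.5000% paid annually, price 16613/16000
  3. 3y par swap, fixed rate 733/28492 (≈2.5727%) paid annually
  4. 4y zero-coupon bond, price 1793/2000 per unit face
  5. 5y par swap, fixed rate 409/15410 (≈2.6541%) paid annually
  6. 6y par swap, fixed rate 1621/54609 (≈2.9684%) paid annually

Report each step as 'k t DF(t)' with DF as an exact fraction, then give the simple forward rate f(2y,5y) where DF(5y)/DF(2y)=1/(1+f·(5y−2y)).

1 1 9707/10000
2 2 4759/5000
3 3 9267/10000
4 4 1793/2000
5 5 8773/10000
6 6 8379/10000
f(2y,5y) = ((4759/5000)/(8773/10000) − 1)/(3) = 745/26319 ≈ 2.8307%

step 1 [1y] swap r/1=293/9707: DF=(1 − 293/9707·(0))/(1+293/9707) = 9707/10000 ≈ 0.970700
step 2 [2y] bond c/1=9/200: DF=(16613/16000 − 9/200·(0.970700))/(1+9/200) = 4759/5000 ≈ 0.951800
step 3 [3y] swap r/1=733/28492: DF=(1 − 733/28492·(0.970700+0.951800))/(1+733/28492) = 9267/10000 ≈ 0.926700
step 4 [4y] zero: DF = P = 1793/2000 ≈ 0.896500
step 5 [5y] swap r/1=409/15410: DF=(1 − 409/15410·(0.970700+0.951800+0.926700+0.896500))/(1+409/15410) = 8773/10000 ≈ 0.877300
step 6 [6y] swap r/1=1621/54609: DF=(1 − 1621/54609·(0.970700+0.951800+0.926700+0.896500+0.877300))/(1+1621/54609) = 8379/10000 ≈ 0.837900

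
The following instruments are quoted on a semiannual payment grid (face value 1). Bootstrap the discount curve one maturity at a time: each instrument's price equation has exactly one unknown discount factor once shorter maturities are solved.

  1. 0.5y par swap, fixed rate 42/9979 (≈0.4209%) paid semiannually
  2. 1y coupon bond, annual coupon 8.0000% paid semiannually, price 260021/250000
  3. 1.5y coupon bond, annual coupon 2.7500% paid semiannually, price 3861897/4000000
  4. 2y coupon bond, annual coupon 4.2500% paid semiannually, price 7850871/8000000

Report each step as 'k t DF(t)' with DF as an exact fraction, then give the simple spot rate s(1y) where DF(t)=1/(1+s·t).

1 1/2 9979/10000
2 1 9617/10000
3 3/2 4629/5000
4 2 9009/10000
s(1y) = (1/(9617/10000) − 1)/(1) = 383/9617 ≈ 3.9825%

step 1 [0.5y] swap r/2=21/9979: DF=(1 − 21/9979·(0))/(1+21/9979) = 9979/10000 ≈ 0.997900
step 2 [1y] bond c/2=1/25: DF=(260021/250000 − 1/25·(0.997900))/(1+1/25) = 9617/10000 ≈ 0.961700
step 3 [1.5y] bond c/2=11/800: DF=(3861897/4000000 − 11/800·(0.997900+0.961700))/(1+11/800) = 4629/5000 ≈ 0.925800
step 4 [2y] bond c/2=17/800: DF=(7850871/8000000 − 17/800·(0.997900+0.961700+0.925800))/(1+17/800) = 9009/10000 ≈ 0.900900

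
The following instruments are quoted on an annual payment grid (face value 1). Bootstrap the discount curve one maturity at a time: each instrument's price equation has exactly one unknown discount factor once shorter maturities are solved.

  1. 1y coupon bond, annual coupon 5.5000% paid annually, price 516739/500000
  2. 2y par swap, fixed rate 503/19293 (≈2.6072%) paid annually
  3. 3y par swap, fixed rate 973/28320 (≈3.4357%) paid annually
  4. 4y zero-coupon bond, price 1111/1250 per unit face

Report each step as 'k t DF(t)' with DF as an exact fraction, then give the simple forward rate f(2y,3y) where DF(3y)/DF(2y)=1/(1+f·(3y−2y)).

1 1 2449/2500
2 2 9497/10000
3 3 9027/10000
4 4 1111/1250
f(2y,3y) = ((9497/10000)/(9027/10000) − 1)/(1) = 470/9027 ≈ 5.2066%

step 1 [1y] bond c/1=11/200: DF=(516739/500000 − 11/200·(0))/(1+11/200) = 2449/2500 ≈ 0.979600
step 2 [2y] swap r/1=503/19293: DF=(1 − 503/19293·(0.979600))/(1+503/19293) = 9497/10000 ≈ 0.949700
step 3 [3y] swap r/1=973/28320: DF=(1 − 973/28320·(0.979600+0.949700))/(1+973/28320) = 9027/10000 ≈ 0.902700
step 4 [4y] zero: DF = P = 1111/1250 ≈ 0.888800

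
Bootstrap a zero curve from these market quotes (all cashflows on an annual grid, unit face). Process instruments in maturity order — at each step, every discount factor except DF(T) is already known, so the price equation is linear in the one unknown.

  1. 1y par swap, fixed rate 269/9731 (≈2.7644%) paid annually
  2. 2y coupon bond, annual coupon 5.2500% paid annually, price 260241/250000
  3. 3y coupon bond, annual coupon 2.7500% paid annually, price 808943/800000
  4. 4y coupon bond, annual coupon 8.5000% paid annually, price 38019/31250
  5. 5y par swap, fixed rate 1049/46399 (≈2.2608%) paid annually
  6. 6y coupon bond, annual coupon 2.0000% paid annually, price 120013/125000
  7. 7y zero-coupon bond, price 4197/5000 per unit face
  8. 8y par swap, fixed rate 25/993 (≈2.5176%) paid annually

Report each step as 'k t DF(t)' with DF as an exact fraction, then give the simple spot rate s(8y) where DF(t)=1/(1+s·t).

step 1 [1y] swap r/1=269/9731: DF=(1 − 269/9731·(0))/(1+269/9731) = 9731/10000 ≈ 0.973100
step 2 [2y] bond c/1=21/400: DF=(260241/250000 − 21/400·(0.973100))/(1+21/400) = 1881/2000 ≈ 0.940500
step 3 [3y] bond c/1=11/400: DF=(808943/800000 − 11/400·(0.973100+0.940500))/(1+11/400) = 9329/10000 ≈ 0.932900
step 4 [4y] bond c/1=17/200: DF=(38019/31250 − 17/200·(0.973100+0.940500+0.932900))/(1+17/200) = 8983/10000 ≈ 0.898300
step 5 [5y] swap r/1=1049/46399: DF=(1 − 1049/46399·(0.973100+0.940500+0.932900+0.898300))/(1+1049/46399) = 8951/10000 ≈ 0.895100
step 6 [6y] bond c/1=1/50: DF=(120013/125000 − 1/50·(0.973100+0.940500+0.932900+0.898300+0.895100))/(1+1/50) = 8503/10000 ≈ 0.850300
step 7 [7y] zero: DF = P = 4197/5000 ≈ 0.839400
step 8 [8y] swap r/1=25/993: DF=(1 − 25/993·(0.973100+0.940500+0.932900+0.898300+0.895100+0.850300+0.839400))/(1+25/993) = 41/50 ≈ 0.820000

1 1 9731/10000
2 2 1881/2000
3 3 9329/10000
4 4 8983/10000
5 5 8951/10000
6 6 8503/10000
7 7 4197/5000
8 8 41/50
s(8y) = (1/(41/50) − 1)/(8) = 9/328 ≈ 2.7439%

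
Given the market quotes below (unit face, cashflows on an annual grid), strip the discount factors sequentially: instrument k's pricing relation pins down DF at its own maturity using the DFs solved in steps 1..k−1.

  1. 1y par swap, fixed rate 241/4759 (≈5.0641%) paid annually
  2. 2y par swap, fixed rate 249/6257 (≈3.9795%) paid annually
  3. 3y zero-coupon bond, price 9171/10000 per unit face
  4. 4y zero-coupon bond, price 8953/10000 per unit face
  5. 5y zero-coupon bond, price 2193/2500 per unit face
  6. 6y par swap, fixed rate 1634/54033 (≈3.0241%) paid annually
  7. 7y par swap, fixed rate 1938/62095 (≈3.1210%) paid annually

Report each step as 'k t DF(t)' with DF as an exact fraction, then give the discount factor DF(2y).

step 1 [1y] swap r/1=241/4759: DF=(1 − 241/4759·(0))/(1+241/4759) = 4759/5000 ≈ 0.951800
step 2 [2y] swap r/1=249/6257: DF=(1 − 249/6257·(0.951800))/(1+249/6257) = 9253/10000 ≈ 0.925300
step 3 [3y] zero: DF = P = 9171/10000 ≈ 0.917100
step 4 [4y] zero: DF = P = 8953/10000 ≈ 0.895300
step 5 [5y] zero: DF = P = 2193/2500 ≈ 0.877200
step 6 [6y] swap r/1=1634/54033: DF=(1 − 1634/54033·(0.951800+0.925300+0.917100+0.895300+0.877200))/(1+1634/54033) = 4183/5000 ≈ 0.836600
step 7 [7y] swap r/1=1938/62095: DF=(1 − 1938/62095·(0.951800+0.925300+0.917100+0.895300+0.877200+0.836600))/(1+1938/62095) = 4031/5000 ≈ 0.806200

1 1 4759/5000
2 2 9253/10000
3 3 9171/10000
4 4 8953/10000
5 5 2193/2500
6 6 4183/5000
7 7 4031/5000
DF(2y) = 9253/10000 ≈ 0.925300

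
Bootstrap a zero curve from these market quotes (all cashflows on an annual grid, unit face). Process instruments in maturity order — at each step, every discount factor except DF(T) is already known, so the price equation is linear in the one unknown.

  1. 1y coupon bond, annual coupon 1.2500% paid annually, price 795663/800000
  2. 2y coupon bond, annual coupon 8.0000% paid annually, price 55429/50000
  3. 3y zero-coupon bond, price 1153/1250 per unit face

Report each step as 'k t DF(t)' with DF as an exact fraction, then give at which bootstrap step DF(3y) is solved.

1 1 9823/10000
2 2 9537/10000
3 3 1153/1250
DF(3y) is solved at step 3

step 1 [1y] bond c/1=1/80: DF=(795663/800000 − 1/80·(0))/(1+1/80) = 9823/10000 ≈ 0.982300
step 2 [2y] bond c/1=2/25: DF=(55429/50000 − 2/25·(0.982300))/(1+2/25) = 9537/10000 ≈ 0.953700
step 3 [3y] zero: DF = P = 1153/1250 ≈ 0.922400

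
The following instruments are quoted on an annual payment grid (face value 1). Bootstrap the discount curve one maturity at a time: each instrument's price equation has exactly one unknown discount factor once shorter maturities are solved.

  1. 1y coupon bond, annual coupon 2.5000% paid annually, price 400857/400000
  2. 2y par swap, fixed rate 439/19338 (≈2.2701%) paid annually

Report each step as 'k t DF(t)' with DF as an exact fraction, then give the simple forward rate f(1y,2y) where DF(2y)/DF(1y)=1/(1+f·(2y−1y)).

step 1 [1y] bond c/1=1/40: DF=(400857/400000 − 1/40·(0))/(1+1/40) = 9777/10000 ≈ 0.977700
step 2 [2y] swap r/1=439/19338: DF=(1 − 439/19338·(0.977700))/(1+439/19338) = 9561/10000 ≈ 0.956100

1 1 9777/10000
2 2 9561/10000
f(1y,2y) = ((9777/10000)/(9561/10000) − 1)/(1) = 72/3187 ≈ 2.2592%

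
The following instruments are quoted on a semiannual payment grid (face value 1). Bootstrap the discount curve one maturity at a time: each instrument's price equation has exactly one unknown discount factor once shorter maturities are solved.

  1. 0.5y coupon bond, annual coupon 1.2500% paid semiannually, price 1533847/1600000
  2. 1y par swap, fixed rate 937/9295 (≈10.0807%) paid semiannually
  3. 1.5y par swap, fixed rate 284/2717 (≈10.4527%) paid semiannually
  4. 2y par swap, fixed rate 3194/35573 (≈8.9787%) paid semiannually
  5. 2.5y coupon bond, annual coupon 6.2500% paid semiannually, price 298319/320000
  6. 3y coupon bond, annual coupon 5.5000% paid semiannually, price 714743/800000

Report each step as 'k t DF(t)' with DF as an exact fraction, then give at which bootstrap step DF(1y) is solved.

step 1 [0.5y] bond c/2=1/160: DF=(1533847/1600000 − 1/160·(0))/(1+1/160) = 9527/10000 ≈ 0.952700
step 2 [1y] swap r/2=937/18590: DF=(1 − 937/18590·(0.952700))/(1+937/18590) = 9063/10000 ≈ 0.906300
step 3 [1.5y] swap r/2=142/2717: DF=(1 − 142/2717·(0.952700+0.906300))/(1+142/2717) = 429/500 ≈ 0.858000
step 4 [2y] swap r/2=1597/35573: DF=(1 − 1597/35573·(0.952700+0.906300+0.858000))/(1+1597/35573) = 8403/10000 ≈ 0.840300
step 5 [2.5y] bond c/2=1/32: DF=(298319/320000 − 1/32·(0.952700+0.906300+0.858000+0.840300))/(1+1/32) = 3981/5000 ≈ 0.796200
step 6 [3y] bond c/2=11/400: DF=(714743/800000 − 11/400·(0.952700+0.906300+0.858000+0.840300+0.796200))/(1+11/400) = 753/1000 ≈ 0.753000

1 1/2 9527/10000
2 1 9063/10000
3 3/2 429/500
4 2 8403/10000
5 5/2 3981/5000
6 3 753/1000
DF(1y) is solved at step 2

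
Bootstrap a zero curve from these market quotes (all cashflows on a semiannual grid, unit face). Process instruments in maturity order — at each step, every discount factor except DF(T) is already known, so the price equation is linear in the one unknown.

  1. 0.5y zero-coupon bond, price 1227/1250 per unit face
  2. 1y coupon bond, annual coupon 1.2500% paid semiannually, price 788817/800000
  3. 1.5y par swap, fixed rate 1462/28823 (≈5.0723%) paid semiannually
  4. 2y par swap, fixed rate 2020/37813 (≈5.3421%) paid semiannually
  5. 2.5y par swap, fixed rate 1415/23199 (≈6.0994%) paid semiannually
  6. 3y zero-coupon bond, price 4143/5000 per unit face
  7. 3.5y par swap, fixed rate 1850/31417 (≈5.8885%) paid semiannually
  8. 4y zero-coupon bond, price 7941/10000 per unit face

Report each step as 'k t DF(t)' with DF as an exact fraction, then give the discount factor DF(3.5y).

1 1/2 1227/1250
2 1 4869/5000
3 3/2 9269/10000
4 2 899/1000
5 5/2 1717/2000
6 3 4143/5000
7 7/2 163/200
8 4 7941/10000
DF(3.5y) = 163/200 ≈ 0.815000

step 1 [0.5y] zero: DF = P = 1227/1250 ≈ 0.981600
step 2 [1y] bond c/2=1/160: DF=(788817/800000 − 1/160·(0.981600))/(1+1/160) = 4869/5000 ≈ 0.973800
step 3 [1.5y] swap r/2=731/28823: DF=(1 − 731/28823·(0.981600+0.973800))/(1+731/28823) = 9269/10000 ≈ 0.926900
step 4 [2y] swap r/2=1010/37813: DF=(1 − 1010/37813·(0.981600+0.973800+0.926900))/(1+1010/37813) = 899/1000 ≈ 0.899000
step 5 [2.5y] swap r/2=1415/46398: DF=(1 − 1415/46398·(0.981600+0.973800+0.926900+0.899000))/(1+1415/46398) = 1717/2000 ≈ 0.858500
step 6 [3y] zero: DF = P = 4143/5000 ≈ 0.828600
step 7 [3.5y] swap r/2=925/31417: DF=(1 − 925/31417·(0.981600+0.973800+0.926900+0.899000+0.858500+0.828600))/(1+925/31417) = 163/200 ≈ 0.815000
step 8 [4y] zero: DF = P = 7941/10000 ≈ 0.794100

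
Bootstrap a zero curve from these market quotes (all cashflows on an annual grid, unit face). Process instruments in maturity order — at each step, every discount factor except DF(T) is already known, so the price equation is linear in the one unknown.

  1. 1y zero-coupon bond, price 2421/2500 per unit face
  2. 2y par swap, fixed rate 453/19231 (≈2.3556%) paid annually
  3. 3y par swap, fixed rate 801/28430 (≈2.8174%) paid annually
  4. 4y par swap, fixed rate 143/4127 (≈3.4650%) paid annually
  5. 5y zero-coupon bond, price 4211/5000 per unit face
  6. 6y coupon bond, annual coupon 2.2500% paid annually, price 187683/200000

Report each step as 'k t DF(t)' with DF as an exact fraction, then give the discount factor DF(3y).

1 1 2421/2500
2 2 9547/10000
3 3 9199/10000
4 4 8713/10000
5 5 4211/5000
6 6 327/400
DF(3y) = 9199/10000 ≈ 0.919900

step 1 [1y] zero: DF = P = 2421/2500 ≈ 0.968400
step 2 [2y] swap r/1=453/19231: DF=(1 − 453/19231·(0.968400))/(1+453/19231) = 9547/10000 ≈ 0.954700
step 3 [3y] swap r/1=801/28430: DF=(1 − 801/28430·(0.968400+0.954700))/(1+801/28430) = 9199/10000 ≈ 0.919900
step 4 [4y] swap r/1=143/4127: DF=(1 − 143/4127·(0.968400+0.954700+0.919900))/(1+143/4127) = 8713/10000 ≈ 0.871300
step 5 [5y] zero: DF = P = 4211/5000 ≈ 0.842200
step 6 [6y] bond c/1=9/400: DF=(187683/200000 − 9/400·(0.968400+0.954700+0.919900+0.871300+0.842200))/(1+9/400) = 327/400 ≈ 0.817500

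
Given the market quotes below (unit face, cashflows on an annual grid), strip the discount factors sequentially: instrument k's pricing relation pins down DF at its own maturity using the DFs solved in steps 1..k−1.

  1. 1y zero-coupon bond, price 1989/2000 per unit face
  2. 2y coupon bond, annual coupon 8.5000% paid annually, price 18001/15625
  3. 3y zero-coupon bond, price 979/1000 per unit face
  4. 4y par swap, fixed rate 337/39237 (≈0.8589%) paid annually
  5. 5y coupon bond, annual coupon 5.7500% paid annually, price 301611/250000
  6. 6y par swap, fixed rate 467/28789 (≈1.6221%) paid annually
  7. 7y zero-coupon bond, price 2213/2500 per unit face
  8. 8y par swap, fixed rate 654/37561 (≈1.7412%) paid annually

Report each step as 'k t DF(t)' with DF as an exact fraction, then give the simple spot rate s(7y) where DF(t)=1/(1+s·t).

step 1 [1y] zero: DF = P = 1989/2000 ≈ 0.994500
step 2 [2y] bond c/1=17/200: DF=(18001/15625 − 17/200·(0.994500))/(1+17/200) = 9839/10000 ≈ 0.983900
step 3 [3y] zero: DF = P = 979/1000 ≈ 0.979000
step 4 [4y] swap r/1=337/39237: DF=(1 − 337/39237·(0.994500+0.983900+0.979000))/(1+337/39237) = 9663/10000 ≈ 0.966300
step 5 [5y] bond c/1=23/400: DF=(301611/250000 − 23/400·(0.994500+0.983900+0.979000+0.966300))/(1+23/400) = 371/400 ≈ 0.927500
step 6 [6y] swap r/1=467/28789: DF=(1 − 467/28789·(0.994500+0.983900+0.979000+0.966300+0.927500))/(1+467/28789) = 4533/5000 ≈ 0.906600
step 7 [7y] zero: DF = P = 2213/2500 ≈ 0.885200
step 8 [8y] swap r/1=654/37561: DF=(1 − 654/37561·(0.994500+0.983900+0.979000+0.966300+0.927500+0.906600+0.885200))/(1+654/37561) = 2173/2500 ≈ 0.869200

1 1 1989/2000
2 2 9839/10000
3 3 979/1000
4 4 9663/10000
5 5 371/400
6 6 4533/5000
7 7 2213/2500
8 8 2173/2500
s(7y) = (1/(2213/2500) − 1)/(7) = 41/2213 ≈ 1.8527%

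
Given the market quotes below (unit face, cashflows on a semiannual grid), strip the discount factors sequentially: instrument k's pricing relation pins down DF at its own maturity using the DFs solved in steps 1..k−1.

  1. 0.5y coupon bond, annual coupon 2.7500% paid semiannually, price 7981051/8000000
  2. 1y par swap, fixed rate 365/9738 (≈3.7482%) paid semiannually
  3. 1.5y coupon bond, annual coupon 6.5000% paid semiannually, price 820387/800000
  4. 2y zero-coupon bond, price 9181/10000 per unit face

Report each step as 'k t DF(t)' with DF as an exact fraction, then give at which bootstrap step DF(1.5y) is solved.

1 1/2 9841/10000
2 1 1927/2000
3 3/2 9319/10000
4 2 9181/10000
DF(1.5y) is solved at step 3

step 1 [0.5y] bond c/2=11/800: DF=(7981051/8000000 − 11/800·(0))/(1+11/800) = 9841/10000 ≈ 0.984100
step 2 [1y] swap r/2=365/19476: DF=(1 − 365/19476·(0.984100))/(1+365/19476) = 1927/2000 ≈ 0.963500
step 3 [1.5y] bond c/2=13/400: DF=(820387/800000 − 13/400·(0.984100+0.963500))/(1+13/400) = 9319/10000 ≈ 0.931900
step 4 [2y] zero: DF = P = 9181/10000 ≈ 0.918100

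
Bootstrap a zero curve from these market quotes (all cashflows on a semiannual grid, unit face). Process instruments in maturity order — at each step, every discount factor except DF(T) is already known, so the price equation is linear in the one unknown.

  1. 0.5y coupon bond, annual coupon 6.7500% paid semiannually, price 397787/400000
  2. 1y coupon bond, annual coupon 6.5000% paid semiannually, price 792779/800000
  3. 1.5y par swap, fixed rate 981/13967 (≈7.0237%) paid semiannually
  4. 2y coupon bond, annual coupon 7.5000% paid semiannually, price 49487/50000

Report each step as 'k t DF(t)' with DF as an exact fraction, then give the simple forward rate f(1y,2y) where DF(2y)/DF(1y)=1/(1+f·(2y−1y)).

step 1 [0.5y] bond c/2=27/800: DF=(397787/400000 − 27/800·(0))/(1+27/800) = 481/500 ≈ 0.962000
step 2 [1y] bond c/2=13/400: DF=(792779/800000 − 13/400·(0.962000))/(1+13/400) = 1859/2000 ≈ 0.929500
step 3 [1.5y] swap r/2=981/27934: DF=(1 − 981/27934·(0.962000+0.929500))/(1+981/27934) = 9019/10000 ≈ 0.901900
step 4 [2y] bond c/2=3/80: DF=(49487/50000 − 3/80·(0.962000+0.929500+0.901900))/(1+3/80) = 853/1000 ≈ 0.853000

1 1/2 481/500
2 1 1859/2000
3 3/2 9019/10000
4 2 853/1000
f(1y,2y) = ((1859/2000)/(853/1000) − 1)/(1) = 153/1706 ≈ 8.9683%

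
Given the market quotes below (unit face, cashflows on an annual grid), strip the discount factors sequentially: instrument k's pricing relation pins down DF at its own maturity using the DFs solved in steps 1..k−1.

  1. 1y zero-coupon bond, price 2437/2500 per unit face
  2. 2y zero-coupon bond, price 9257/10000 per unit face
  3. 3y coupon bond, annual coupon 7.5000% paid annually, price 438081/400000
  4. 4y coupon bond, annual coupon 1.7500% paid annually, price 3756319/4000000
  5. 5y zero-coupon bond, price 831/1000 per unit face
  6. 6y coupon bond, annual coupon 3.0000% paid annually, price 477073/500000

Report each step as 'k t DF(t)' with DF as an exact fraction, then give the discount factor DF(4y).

1 1 2437/2500
2 2 9257/10000
3 3 4431/5000
4 4 7/8
5 5 831/1000
6 6 1591/2000
DF(4y) = 7/8 ≈ 0.875000

step 1 [1y] zero: DF = P = 2437/2500 ≈ 0.974800
step 2 [2y] zero: DF = P = 9257/10000 ≈ 0.925700
step 3 [3y] bond c/1=3/40: DF=(438081/400000 − 3/40·(0.974800+0.925700))/(1+3/40) = 4431/5000 ≈ 0.886200
step 4 [4y] bond c/1=7/400: DF=(3756319/4000000 − 7/400·(0.974800+0.925700+0.886200))/(1+7/400) = 7/8 ≈ 0.875000
step 5 [5y] zero: DF = P = 831/1000 ≈ 0.831000
step 6 [6y] bond c/1=3/100: DF=(477073/500000 − 3/100·(0.974800+0.925700+0.886200+0.875000+0.831000))/(1+3/100) = 1591/2000 ≈ 0.795500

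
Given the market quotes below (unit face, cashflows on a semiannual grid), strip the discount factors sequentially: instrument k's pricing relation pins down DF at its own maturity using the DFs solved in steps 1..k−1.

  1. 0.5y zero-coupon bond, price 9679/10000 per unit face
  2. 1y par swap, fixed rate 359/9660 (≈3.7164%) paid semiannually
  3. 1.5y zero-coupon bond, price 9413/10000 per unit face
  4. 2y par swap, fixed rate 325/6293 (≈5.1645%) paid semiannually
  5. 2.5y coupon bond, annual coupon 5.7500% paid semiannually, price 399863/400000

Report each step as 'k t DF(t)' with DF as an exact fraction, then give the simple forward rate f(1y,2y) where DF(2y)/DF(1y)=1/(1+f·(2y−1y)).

step 1 [0.5y] zero: DF = P = 9679/10000 ≈ 0.967900
step 2 [1y] swap r/2=359/19320: DF=(1 − 359/19320·(0.967900))/(1+359/19320) = 9641/10000 ≈ 0.964100
step 3 [1.5y] zero: DF = P = 9413/10000 ≈ 0.941300
step 4 [2y] swap r/2=325/12586: DF=(1 − 325/12586·(0.967900+0.964100+0.941300))/(1+325/12586) = 361/400 ≈ 0.902500
step 5 [2.5y] bond c/2=23/800: DF=(399863/400000 − 23/800·(0.967900+0.964100+0.941300+0.902500))/(1+23/800) = 4331/5000 ≈ 0.866200

1 1/2 9679/10000
2 1 9641/10000
3 3/2 9413/10000
4 2 361/400
5 5/2 4331/5000
f(1y,2y) = ((9641/10000)/(361/400) − 1)/(1) = 616/9025 ≈ 6.8255%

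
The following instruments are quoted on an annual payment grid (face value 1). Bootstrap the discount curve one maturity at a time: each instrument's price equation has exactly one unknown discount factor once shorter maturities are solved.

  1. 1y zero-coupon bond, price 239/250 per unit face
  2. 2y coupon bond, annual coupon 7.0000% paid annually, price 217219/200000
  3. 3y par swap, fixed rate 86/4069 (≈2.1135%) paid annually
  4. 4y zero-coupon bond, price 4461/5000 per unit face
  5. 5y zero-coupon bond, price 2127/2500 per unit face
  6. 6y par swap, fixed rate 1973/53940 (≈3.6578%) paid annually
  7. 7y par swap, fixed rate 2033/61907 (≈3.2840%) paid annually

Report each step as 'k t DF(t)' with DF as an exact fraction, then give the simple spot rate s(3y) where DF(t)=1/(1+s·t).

step 1 [1y] zero: DF = P = 239/250 ≈ 0.956000
step 2 [2y] bond c/1=7/100: DF=(217219/200000 − 7/100·(0.956000))/(1+7/100) = 381/400 ≈ 0.952500
step 3 [3y] swap r/1=86/4069: DF=(1 − 86/4069·(0.956000+0.952500))/(1+86/4069) = 4699/5000 ≈ 0.939800
step 4 [4y] zero: DF = P = 4461/5000 ≈ 0.892200
step 5 [5y] zero: DF = P = 2127/2500 ≈ 0.850800
step 6 [6y] swap r/1=1973/53940: DF=(1 − 1973/53940·(0.956000+0.952500+0.939800+0.892200+0.850800))/(1+1973/53940) = 8027/10000 ≈ 0.802700
step 7 [7y] swap r/1=2033/61907: DF=(1 − 2033/61907·(0.956000+0.952500+0.939800+0.892200+0.850800+0.802700))/(1+2033/61907) = 7967/10000 ≈ 0.796700

1 1 239/250
2 2 381/400
3 3 4699/5000
4 4 4461/5000
5 5 2127/2500
6 6 8027/10000
7 7 7967/10000
s(3y) = (1/(4699/5000) − 1)/(3) = 301/14097 ≈ 2.1352%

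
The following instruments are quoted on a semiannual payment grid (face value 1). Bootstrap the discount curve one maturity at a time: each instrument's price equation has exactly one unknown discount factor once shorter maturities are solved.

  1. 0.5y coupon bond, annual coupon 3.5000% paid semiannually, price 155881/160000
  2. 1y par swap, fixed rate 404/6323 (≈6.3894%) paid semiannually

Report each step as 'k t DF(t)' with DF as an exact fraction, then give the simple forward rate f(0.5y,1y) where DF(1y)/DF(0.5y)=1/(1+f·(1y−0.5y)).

1 1/2 383/400
2 1 4697/5000
f(0.5y,1y) = ((383/400)/(4697/5000) − 1)/(1/2) = 181/4697 ≈ 3.8535%

step 1 [0.5y] bond c/2=7/400: DF=(155881/160000 − 7/400·(0))/(1+7/400) = 383/400 ≈ 0.957500
step 2 [1y] swap r/2=202/6323: DF=(1 − 202/6323·(0.957500))/(1+202/6323) = 4697/5000 ≈ 0.939400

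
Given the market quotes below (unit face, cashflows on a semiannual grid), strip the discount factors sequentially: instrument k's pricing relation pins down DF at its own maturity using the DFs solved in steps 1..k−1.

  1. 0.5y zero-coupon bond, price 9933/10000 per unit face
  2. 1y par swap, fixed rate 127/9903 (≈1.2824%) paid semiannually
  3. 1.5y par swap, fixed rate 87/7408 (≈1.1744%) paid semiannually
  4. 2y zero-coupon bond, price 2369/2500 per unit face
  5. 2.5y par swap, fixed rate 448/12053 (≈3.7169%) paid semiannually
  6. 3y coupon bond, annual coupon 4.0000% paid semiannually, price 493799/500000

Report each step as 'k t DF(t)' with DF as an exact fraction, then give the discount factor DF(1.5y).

step 1 [0.5y] zero: DF = P = 9933/10000 ≈ 0.993300
step 2 [1y] swap r/2=127/19806: DF=(1 − 127/19806·(0.993300))/(1+127/19806) = 9873/10000 ≈ 0.987300
step 3 [1.5y] swap r/2=87/14816: DF=(1 − 87/14816·(0.993300+0.987300))/(1+87/14816) = 4913/5000 ≈ 0.982600
step 4 [2y] zero: DF = P = 2369/2500 ≈ 0.947600
step 5 [2.5y] swap r/2=224/12053: DF=(1 − 224/12053·(0.993300+0.987300+0.982600+0.947600))/(1+224/12053) = 569/625 ≈ 0.910400
step 6 [3y] bond c/2=1/50: DF=(493799/500000 − 1/50·(0.993300+0.987300+0.982600+0.947600+0.910400))/(1+1/50) = 8737/10000 ≈ 0.873700

1 1/2 9933/10000
2 1 9873/10000
3 3/2 4913/5000
4 2 2369/2500
5 5/2 569/625
6 3 8737/10000
DF(1.5y) = 4913/5000 ≈ 0.982600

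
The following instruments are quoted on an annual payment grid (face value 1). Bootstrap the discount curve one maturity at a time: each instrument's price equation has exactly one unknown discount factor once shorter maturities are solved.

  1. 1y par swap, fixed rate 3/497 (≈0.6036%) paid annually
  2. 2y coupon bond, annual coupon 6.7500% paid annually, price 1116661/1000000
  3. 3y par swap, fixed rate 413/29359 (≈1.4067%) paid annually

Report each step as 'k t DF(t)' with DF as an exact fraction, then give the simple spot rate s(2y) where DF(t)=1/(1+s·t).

step 1 [1y] swap r/1=3/497: DF=(1 − 3/497·(0))/(1+3/497) = 497/500 ≈ 0.994000
step 2 [2y] bond c/1=27/400: DF=(1116661/1000000 − 27/400·(0.994000))/(1+27/400) = 1229/1250 ≈ 0.983200
step 3 [3y] swap r/1=413/29359: DF=(1 − 413/29359·(0.994000+0.983200))/(1+413/29359) = 9587/10000 ≈ 0.958700

1 1 497/500
2 2 1229/1250
3 3 9587/10000
s(2y) = (1/(1229/1250) − 1)/(2) = 21/2458 ≈ 0.8544%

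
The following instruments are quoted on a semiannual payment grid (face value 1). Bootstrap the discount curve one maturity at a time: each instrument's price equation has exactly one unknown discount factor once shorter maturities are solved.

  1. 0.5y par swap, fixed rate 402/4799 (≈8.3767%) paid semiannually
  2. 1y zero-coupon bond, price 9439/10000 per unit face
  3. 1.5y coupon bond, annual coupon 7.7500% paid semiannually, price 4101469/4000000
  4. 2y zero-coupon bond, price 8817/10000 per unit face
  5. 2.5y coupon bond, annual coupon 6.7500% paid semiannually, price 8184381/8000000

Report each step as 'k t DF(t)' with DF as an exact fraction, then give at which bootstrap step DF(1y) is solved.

step 1 [0.5y] swap r/2=201/4799: DF=(1 − 201/4799·(0))/(1+201/4799) = 4799/5000 ≈ 0.959800
step 2 [1y] zero: DF = P = 9439/10000 ≈ 0.943900
step 3 [1.5y] bond c/2=31/800: DF=(4101469/4000000 − 31/800·(0.959800+0.943900))/(1+31/800) = 9161/10000 ≈ 0.916100
step 4 [2y] zero: DF = P = 8817/10000 ≈ 0.881700
step 5 [2.5y] bond c/2=27/800: DF=(8184381/8000000 − 27/800·(0.959800+0.943900+0.916100+0.881700))/(1+27/800) = 543/625 ≈ 0.868800

1 1/2 4799/5000
2 1 9439/10000
3 3/2 9161/10000
4 2 8817/10000
5 5/2 543/625
DF(1y) is solved at step 2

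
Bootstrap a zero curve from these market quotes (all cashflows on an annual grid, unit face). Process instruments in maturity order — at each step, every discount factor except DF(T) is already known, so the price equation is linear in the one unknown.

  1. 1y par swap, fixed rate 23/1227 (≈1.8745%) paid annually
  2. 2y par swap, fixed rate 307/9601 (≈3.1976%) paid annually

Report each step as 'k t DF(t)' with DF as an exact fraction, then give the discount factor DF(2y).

1 1 1227/1250
2 2 4693/5000
DF(2y) = 4693/5000 ≈ 0.938600

step 1 [1y] swap r/1=23/1227: DF=(1 − 23/1227·(0))/(1+23/1227) = 1227/1250 ≈ 0.981600
step 2 [2y] swap r/1=307/9601: DF=(1 − 307/9601·(0.981600))/(1+307/9601) = 4693/5000 ≈ 0.938600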